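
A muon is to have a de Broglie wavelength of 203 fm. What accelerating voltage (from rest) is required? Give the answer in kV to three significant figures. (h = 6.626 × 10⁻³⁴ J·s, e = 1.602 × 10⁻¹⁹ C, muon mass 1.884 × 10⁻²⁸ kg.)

V = 176 kV

p = h/λ = 6.626 × 10⁻³⁴ / 2.030 × 10⁻¹³ = 3.264 × 10⁻²¹ kg·m/s.
KE = p²/(2m) = 2.827 × 10⁻¹⁴ J.
V = KE/e = 2.827 × 10⁻¹⁴ / (1.602 × 10⁻¹⁹) = 176 kV.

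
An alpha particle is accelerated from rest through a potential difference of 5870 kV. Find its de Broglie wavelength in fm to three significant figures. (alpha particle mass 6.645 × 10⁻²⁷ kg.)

λ = 4.19 fm

KE = 2eV = 2 × 1.602 × 10⁻¹⁹ × 5.870 × 10⁶ = 1.881 × 10⁻¹² J.
p = √(2mKE) = √(2 × 6.645 × 10⁻²⁷ × 1.881 × 10⁻¹²) = 1.581 × 10⁻¹⁹ kg·m/s.
λ = h/p = 6.626 × 10⁻³⁴ / 1.581 × 10⁻¹⁹ = 4.19 × 10⁻¹⁵ m = 4.19 fm.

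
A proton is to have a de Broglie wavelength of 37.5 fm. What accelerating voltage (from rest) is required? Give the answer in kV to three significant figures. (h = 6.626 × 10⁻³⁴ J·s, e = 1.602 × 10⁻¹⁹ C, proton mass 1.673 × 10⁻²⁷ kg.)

V = 582 kV

p = h/λ = 6.626 × 10⁻³⁴ / 3.750 × 10⁻¹⁴ = 1.767 × 10⁻²⁰ kg·m/s.
KE = p²/(2m) = 9.331 × 10⁻¹⁴ J.
V = KE/e = 9.331 × 10⁻¹⁴ / (1.602 × 10⁻¹⁹) = 582 kV.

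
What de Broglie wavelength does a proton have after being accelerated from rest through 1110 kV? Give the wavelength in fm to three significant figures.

λ = 27.2 fm

KE = eV = 1.602 × 10⁻¹⁹ × 1.110 × 10⁶ = 1.778 × 10⁻¹³ J.
p = √(2mKE) = √(2 × 1.673 × 10⁻²⁷ × 1.778 × 10⁻¹³) = 2.439 × 10⁻²⁰ kg·m/s.
λ = h/p = 6.626 × 10⁻³⁴ / 2.439 × 10⁻²⁰ = 2.72 × 10⁻¹⁴ m = 27.2 fm.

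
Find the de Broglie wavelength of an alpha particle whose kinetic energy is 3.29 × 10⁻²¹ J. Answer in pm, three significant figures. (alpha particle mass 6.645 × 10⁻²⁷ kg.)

λ = 100 pm

p = √(2mKE) = √(2 × 6.645 × 10⁻²⁷ × 3.290 × 10⁻²¹) = 6.612 × 10⁻²⁴ kg·m/s.
λ = h/p = 6.626 × 10⁻³⁴ / 6.612 × 10⁻²⁴ = 1.00 × 10⁻¹⁰ m = 100 pm.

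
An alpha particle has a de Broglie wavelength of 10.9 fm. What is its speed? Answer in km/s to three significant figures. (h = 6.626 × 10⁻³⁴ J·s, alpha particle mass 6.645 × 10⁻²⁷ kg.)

v = 9150 km/s

p = h/λ = 6.626 × 10⁻³⁴ / 1.090 × 10⁻¹⁴ = 6.079 × 10⁻²⁰ kg·m/s.
v = p/m = 6.079 × 10⁻²⁰ / 6.645 × 10⁻²⁷ = 9.15 × 10⁶ m/s = 9150 km/s.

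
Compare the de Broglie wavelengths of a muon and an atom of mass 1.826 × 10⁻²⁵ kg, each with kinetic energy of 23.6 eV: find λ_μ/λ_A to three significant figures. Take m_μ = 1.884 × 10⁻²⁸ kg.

λ_μ/λ_A = 31.1

At fixed KE, p = √(2mKE) so λ = h/p ∝ 1/√m.
λ_μ/λ_A = √(m_A/m_μ) = √(1.826 × 10⁻²⁵/1.884 × 10⁻²⁸) = √(969.2) = 31.1.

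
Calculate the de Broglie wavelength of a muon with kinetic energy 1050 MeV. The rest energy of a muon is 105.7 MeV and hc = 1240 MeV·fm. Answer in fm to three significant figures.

λ = 1.08 fm

Total energy E = KE + m₀c² = 1050 + 105.7 = 1155.7 MeV.
(pc)² = E² − (m₀c²)² = (1155.7)² − (105.7)² = 1.324 × 10⁶ MeV², so pc = 1151 MeV.
λ = hc/(pc) = 1240 MeV·fm / 1151 MeV = 1.08 fm.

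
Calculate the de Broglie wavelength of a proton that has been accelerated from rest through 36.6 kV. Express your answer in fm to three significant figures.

λ = 150 fm

KE = eV = 1.602 × 10⁻¹⁹ × 3.660 × 10⁴ = 5.863 × 10⁻¹⁵ J.
p = √(2mKE) = √(2 × 1.673 × 10⁻²⁷ × 5.863 × 10⁻¹⁵) = 4.429 × 10⁻²¹ kg·m/s.
λ = h/p = 6.626 × 10⁻³⁴ / 4.429 × 10⁻²¹ = 1.50 × 10⁻¹³ m = 150 fm.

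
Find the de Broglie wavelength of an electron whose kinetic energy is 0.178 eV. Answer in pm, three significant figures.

KE = 0.178 eV = 2.852 × 10⁻²⁰ J.
p = √(2mKE) = √(2 × 9.109 × 10⁻³¹ × 2.852 × 10⁻²⁰) = 2.279 × 10⁻²⁵ kg·m/s.
λ = h/p = 6.626 × 10⁻³⁴ / 2.279 × 10⁻²⁵ = 2.91 × 10⁻⁹ m = 2910 pm.

λ = 2910 pm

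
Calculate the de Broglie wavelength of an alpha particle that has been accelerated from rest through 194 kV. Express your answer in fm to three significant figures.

λ = 23.1 fm

KE = 2eV = 2 × 1.602 × 10⁻¹⁹ × 1.940 × 10⁵ = 6.216 × 10⁻¹⁴ J.
p = √(2mKE) = √(2 × 6.645 × 10⁻²⁷ × 6.216 × 10⁻¹⁴) = 2.874 × 10⁻²⁰ kg·m/s.
λ = h/p = 6.626 × 10⁻³⁴ / 2.874 × 10⁻²⁰ = 2.31 × 10⁻¹⁴ m = 23.1 fm.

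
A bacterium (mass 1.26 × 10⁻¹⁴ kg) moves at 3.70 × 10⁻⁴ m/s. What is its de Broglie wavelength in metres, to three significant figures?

p = mv = 1.26 × 10⁻¹⁴ × 3.70 × 10⁻⁴ = 4.662 × 10⁻¹⁸ kg·m/s.
λ = h/p = 6.626 × 10⁻³⁴ / 4.662 × 10⁻¹⁸ = 1.42 × 10⁻¹⁶ m.

λ = 1.42 × 10⁻¹⁶ m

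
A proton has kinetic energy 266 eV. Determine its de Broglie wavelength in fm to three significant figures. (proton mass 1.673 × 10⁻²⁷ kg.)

KE = 266 eV = 4.261 × 10⁻¹⁷ J.
p = √(2mKE) = √(2 × 1.673 × 10⁻²⁷ × 4.261 × 10⁻¹⁷) = 3.776 × 10⁻²² kg·m/s.
λ = h/p = 6.626 × 10⁻³⁴ / 3.776 × 10⁻²² = 1.75 × 10⁻¹² m = 1750 fm.

λ = 1750 fm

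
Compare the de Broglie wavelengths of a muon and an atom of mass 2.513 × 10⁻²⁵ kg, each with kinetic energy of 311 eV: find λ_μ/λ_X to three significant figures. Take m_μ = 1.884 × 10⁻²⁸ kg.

At fixed KE, p = √(2mKE) so λ = h/p ∝ 1/√m.
λ_μ/λ_X = √(m_X/m_μ) = √(2.513 × 10⁻²⁵/1.884 × 10⁻²⁸) = √(1334) = 36.5.

λ_μ/λ_X = 36.5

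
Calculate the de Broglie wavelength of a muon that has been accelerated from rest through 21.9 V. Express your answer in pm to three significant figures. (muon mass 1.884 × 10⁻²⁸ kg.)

λ = 18.2 pm

KE = eV = 1.602 × 10⁻¹⁹ × 21.90 = 3.508 × 10⁻¹⁸ J.
p = √(2mKE) = √(2 × 1.884 × 10⁻²⁸ × 3.508 × 10⁻¹⁸) = 3.636 × 10⁻²³ kg·m/s.
λ = h/p = 6.626 × 10⁻³⁴ / 3.636 × 10⁻²³ = 1.82 × 10⁻¹¹ m = 18.2 pm.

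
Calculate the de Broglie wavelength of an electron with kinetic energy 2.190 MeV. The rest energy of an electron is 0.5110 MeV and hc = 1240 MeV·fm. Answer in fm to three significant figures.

Total energy E = KE + m₀c² = 2.190 + 0.5110 = 2.7010 MeV.
(pc)² = E² − (m₀c²)² = (2.7010)² − (0.5110)² = 7.034 MeV², so pc = 2.652 MeV.
λ = hc/(pc) = 1240 MeV·fm / 2.652 MeV = 468 fm.

λ = 468 fm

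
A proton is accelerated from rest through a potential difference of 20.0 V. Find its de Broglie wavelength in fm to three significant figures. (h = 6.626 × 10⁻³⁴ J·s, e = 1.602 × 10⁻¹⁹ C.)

KE = eV = 1.602 × 10⁻¹⁹ × 20.00 = 3.204 × 10⁻¹⁸ J.
p = √(2mKE) = √(2 × 1.673 × 10⁻²⁷ × 3.204 × 10⁻¹⁸) = 1.035 × 10⁻²² kg·m/s.
λ = h/p = 6.626 × 10⁻³⁴ / 1.035 × 10⁻²² = 6.40 × 10⁻¹² m = 6400 fm.

λ = 6400 fm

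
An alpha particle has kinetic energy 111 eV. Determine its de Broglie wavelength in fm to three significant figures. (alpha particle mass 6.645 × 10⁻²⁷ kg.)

λ = 1360 fm

KE = 111 eV = 1.778 × 10⁻¹⁷ J.
p = √(2mKE) = √(2 × 6.645 × 10⁻²⁷ × 1.778 × 10⁻¹⁷) = 4.861 × 10⁻²² kg·m/s.
λ = h/p = 6.626 × 10⁻³⁴ / 4.861 × 10⁻²² = 1.36 × 10⁻¹² m = 1360 fm.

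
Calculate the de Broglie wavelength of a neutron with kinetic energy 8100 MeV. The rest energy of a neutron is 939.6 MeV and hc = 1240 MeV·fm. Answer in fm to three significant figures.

Total energy E = KE + m₀c² = 8100 + 939.6 = 9039.6 MeV.
(pc)² = E² − (m₀c²)² = (9039.6)² − (939.6)² = 8.083 × 10⁷ MeV², so pc = 8991 MeV.
λ = hc/(pc) = 1240 MeV·fm / 8991 MeV = 0.138 fm.

λ = 0.138 fm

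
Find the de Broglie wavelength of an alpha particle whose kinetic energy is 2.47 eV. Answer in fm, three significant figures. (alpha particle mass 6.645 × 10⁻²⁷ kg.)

λ = 9140 fm

KE = 2.47 eV = 3.957 × 10⁻¹⁹ J.
p = √(2mKE) = √(2 × 6.645 × 10⁻²⁷ × 3.957 × 10⁻¹⁹) = 7.252 × 10⁻²³ kg·m/s.
λ = h/p = 6.626 × 10⁻³⁴ / 7.252 × 10⁻²³ = 9.14 × 10⁻¹² m = 9140 fm.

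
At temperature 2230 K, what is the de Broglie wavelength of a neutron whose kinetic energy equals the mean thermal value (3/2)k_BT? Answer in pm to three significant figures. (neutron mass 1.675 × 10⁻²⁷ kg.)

λ = 53.3 pm

KE = (3/2)k_BT = 1.5 × 1.381 × 10⁻²³ × 2230 = 4.619 × 10⁻²⁰ J.
p = √(2mKE) = √(2 × 1.675 × 10⁻²⁷ × 4.619 × 10⁻²⁰) = 1.244 × 10⁻²³ kg·m/s.
λ = h/p = 5.33 × 10⁻¹¹ m = 53.3 pm.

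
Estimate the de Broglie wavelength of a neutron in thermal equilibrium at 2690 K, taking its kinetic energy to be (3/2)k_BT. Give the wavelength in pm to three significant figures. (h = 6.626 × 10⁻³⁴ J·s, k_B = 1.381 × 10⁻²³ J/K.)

λ = 48.5 pm

KE = (3/2)k_BT = 1.5 × 1.381 × 10⁻²³ × 2690 = 5.572 × 10⁻²⁰ J.
p = √(2mKE) = √(2 × 1.675 × 10⁻²⁷ × 5.572 × 10⁻²⁰) = 1.366 × 10⁻²³ kg·m/s.
λ = h/p = 4.85 × 10⁻¹¹ m = 48.5 pm.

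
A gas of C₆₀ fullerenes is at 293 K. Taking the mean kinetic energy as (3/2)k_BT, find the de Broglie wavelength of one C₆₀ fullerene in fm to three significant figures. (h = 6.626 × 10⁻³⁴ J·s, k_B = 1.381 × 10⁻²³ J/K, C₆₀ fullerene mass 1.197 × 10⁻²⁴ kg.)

λ = 5500 fm

KE = (3/2)k_BT = 1.5 × 1.381 × 10⁻²³ × 293 = 6.069 × 10⁻²¹ J.
p = √(2mKE) = √(2 × 1.197 × 10⁻²⁴ × 6.069 × 10⁻²¹) = 1.205 × 10⁻²² kg·m/s.
λ = h/p = 5.50 × 10⁻¹² m = 5500 fm.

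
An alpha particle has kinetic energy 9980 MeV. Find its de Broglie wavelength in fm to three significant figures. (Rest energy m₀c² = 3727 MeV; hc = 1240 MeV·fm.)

Total energy E = KE + m₀c² = 9980 + 3727 = 13707 MeV.
(pc)² = E² − (m₀c²)² = (13707)² − (3727)² = 1.740 × 10⁸ MeV², so pc = 1.319 × 10⁴ MeV.
λ = hc/(pc) = 1240 MeV·fm / 1.319 × 10⁴ MeV = 0.0940 fm.

λ = 0.0940 fm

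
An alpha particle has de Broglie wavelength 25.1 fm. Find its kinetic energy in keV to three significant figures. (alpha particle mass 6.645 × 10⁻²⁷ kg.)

p = h/λ = 6.626 × 10⁻³⁴ / 2.510 × 10⁻¹⁴ = 2.640 × 10⁻²⁰ kg·m/s.
KE = p²/(2m) = (2.640 × 10⁻²⁰)² / (2 × 6.645 × 10⁻²⁷) = 5.244 × 10⁻¹⁴ J = 327 keV.

KE = 327 keV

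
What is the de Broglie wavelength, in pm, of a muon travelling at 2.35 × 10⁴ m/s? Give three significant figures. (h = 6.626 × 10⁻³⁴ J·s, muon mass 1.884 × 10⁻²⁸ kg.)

λ = 150 pm

p = mv = 1.884 × 10⁻²⁸ × 2.35 × 10⁴ = 4.427 × 10⁻²⁴ kg·m/s.
λ = h/p = 6.626 × 10⁻³⁴ / 4.427 × 10⁻²⁴ = 1.50 × 10⁻¹⁰ m = 150 pm.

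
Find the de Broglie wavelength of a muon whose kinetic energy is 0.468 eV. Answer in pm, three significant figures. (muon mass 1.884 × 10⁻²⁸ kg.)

λ = 125 pm

KE = 0.468 eV = 7.497 × 10⁻²⁰ J.
p = √(2mKE) = √(2 × 1.884 × 10⁻²⁸ × 7.497 × 10⁻²⁰) = 5.315 × 10⁻²⁴ kg·m/s.
λ = h/p = 6.626 × 10⁻³⁴ / 5.315 × 10⁻²⁴ = 1.25 × 10⁻¹⁰ m = 125 pm.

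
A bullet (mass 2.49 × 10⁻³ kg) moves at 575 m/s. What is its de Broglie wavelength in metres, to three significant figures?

λ = 4.63 × 10⁻³⁴ m

p = mv = 2.49 × 10⁻³ × 575 = 1.432 kg·m/s.
λ = h/p = 6.626 × 10⁻³⁴ / 1.432 = 4.63 × 10⁻³⁴ m.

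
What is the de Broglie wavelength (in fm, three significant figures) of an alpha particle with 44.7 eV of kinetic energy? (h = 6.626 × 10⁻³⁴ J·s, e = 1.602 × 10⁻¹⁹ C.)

KE = 44.7 eV = 7.161 × 10⁻¹⁸ J.
p = √(2mKE) = √(2 × 6.645 × 10⁻²⁷ × 7.161 × 10⁻¹⁸) = 3.085 × 10⁻²² kg·m/s.
λ = h/p = 6.626 × 10⁻³⁴ / 3.085 × 10⁻²² = 2.15 × 10⁻¹² m = 2150 fm.

λ = 2150 fm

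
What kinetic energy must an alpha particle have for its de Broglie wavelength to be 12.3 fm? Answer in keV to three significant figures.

KE = 1360 keV

p = h/λ = 6.626 × 10⁻³⁴ / 1.230 × 10⁻¹⁴ = 5.387 × 10⁻²⁰ kg·m/s.
KE = p²/(2m) = (5.387 × 10⁻²⁰)² / (2 × 6.645 × 10⁻²⁷) = 2.184 × 10⁻¹³ J = 1360 keV.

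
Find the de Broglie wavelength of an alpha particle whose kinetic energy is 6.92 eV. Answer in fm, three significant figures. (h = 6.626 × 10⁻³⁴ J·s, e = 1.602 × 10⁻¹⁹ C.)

λ = 5460 fm

KE = 6.92 eV = 1.109 × 10⁻¹⁸ J.
p = √(2mKE) = √(2 × 6.645 × 10⁻²⁷ × 1.109 × 10⁻¹⁸) = 1.214 × 10⁻²² kg·m/s.
λ = h/p = 6.626 × 10⁻³⁴ / 1.214 × 10⁻²² = 5.46 × 10⁻¹² m = 5460 fm.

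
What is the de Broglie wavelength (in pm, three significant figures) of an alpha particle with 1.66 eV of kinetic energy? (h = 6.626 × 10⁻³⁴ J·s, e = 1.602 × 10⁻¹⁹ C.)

KE = 1.66 eV = 2.659 × 10⁻¹⁹ J.
p = √(2mKE) = √(2 × 6.645 × 10⁻²⁷ × 2.659 × 10⁻¹⁹) = 5.945 × 10⁻²³ kg·m/s.
λ = h/p = 6.626 × 10⁻³⁴ / 5.945 × 10⁻²³ = 1.11 × 10⁻¹¹ m = 11.1 pm.

λ = 11.1 pm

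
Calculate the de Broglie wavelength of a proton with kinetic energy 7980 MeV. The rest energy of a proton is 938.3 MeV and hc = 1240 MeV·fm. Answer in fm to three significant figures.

λ = 0.140 fm

Total energy E = KE + m₀c² = 7980 + 938.3 = 8918.3 MeV.
(pc)² = E² − (m₀c²)² = (8918.3)² − (938.3)² = 7.866 × 10⁷ MeV², so pc = 8869 MeV.
λ = hc/(pc) = 1240 MeV·fm / 8869 MeV = 0.140 fm.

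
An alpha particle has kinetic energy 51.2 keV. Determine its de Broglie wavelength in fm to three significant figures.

λ = 63.5 fm

KE = 51.2 keV = 8.202 × 10⁻¹⁵ J.
p = √(2mKE) = √(2 × 6.645 × 10⁻²⁷ × 8.202 × 10⁻¹⁵) = 1.044 × 10⁻²⁰ kg·m/s.
λ = h/p = 6.626 × 10⁻³⁴ / 1.044 × 10⁻²⁰ = 6.35 × 10⁻¹⁴ m = 63.5 fm.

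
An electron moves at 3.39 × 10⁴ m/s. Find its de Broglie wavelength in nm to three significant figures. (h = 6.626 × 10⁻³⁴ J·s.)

λ = 21.5 nm

p = mv = 9.109 × 10⁻³¹ × 3.39 × 10⁴ = 3.088 × 10⁻²⁶ kg·m/s.
λ = h/p = 6.626 × 10⁻³⁴ / 3.088 × 10⁻²⁶ = 2.15 × 10⁻⁸ m = 21.5 nm.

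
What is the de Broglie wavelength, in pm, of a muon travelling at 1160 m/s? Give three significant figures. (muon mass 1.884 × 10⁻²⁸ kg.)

λ = 3030 pm

p = mv = 1.884 × 10⁻²⁸ × 1160 = 2.185 × 10⁻²⁵ kg·m/s.
λ = h/p = 6.626 × 10⁻³⁴ / 2.185 × 10⁻²⁵ = 3.03 × 10⁻⁹ m = 3030 pm.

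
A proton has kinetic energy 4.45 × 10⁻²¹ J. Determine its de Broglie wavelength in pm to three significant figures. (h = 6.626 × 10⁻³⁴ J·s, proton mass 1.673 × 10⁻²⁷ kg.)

p = √(2mKE) = √(2 × 1.673 × 10⁻²⁷ × 4.450 × 10⁻²¹) = 3.859 × 10⁻²⁴ kg·m/s.
λ = h/p = 6.626 × 10⁻³⁴ / 3.859 × 10⁻²⁴ = 1.72 × 10⁻¹⁰ m = 172 pm.

λ = 172 pm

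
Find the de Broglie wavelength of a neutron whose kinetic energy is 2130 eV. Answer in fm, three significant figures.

λ = 620 fm

KE = 2130 eV = 3.412 × 10⁻¹⁶ J.
p = √(2mKE) = √(2 × 1.675 × 10⁻²⁷ × 3.412 × 10⁻¹⁶) = 1.069 × 10⁻²¹ kg·m/s.
λ = h/p = 6.626 × 10⁻³⁴ / 1.069 × 10⁻²¹ = 6.20 × 10⁻¹³ m = 620 fm.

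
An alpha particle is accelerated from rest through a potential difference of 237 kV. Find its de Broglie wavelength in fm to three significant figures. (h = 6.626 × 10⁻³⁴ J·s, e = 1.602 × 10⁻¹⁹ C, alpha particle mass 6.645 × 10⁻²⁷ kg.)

λ = 20.9 fm

KE = 2eV = 2 × 1.602 × 10⁻¹⁹ × 2.370 × 10⁵ = 7.593 × 10⁻¹⁴ J.
p = √(2mKE) = √(2 × 6.645 × 10⁻²⁷ × 7.593 × 10⁻¹⁴) = 3.177 × 10⁻²⁰ kg·m/s.
λ = h/p = 6.626 × 10⁻³⁴ / 3.177 × 10⁻²⁰ = 2.09 × 10⁻¹⁴ m = 20.9 fm.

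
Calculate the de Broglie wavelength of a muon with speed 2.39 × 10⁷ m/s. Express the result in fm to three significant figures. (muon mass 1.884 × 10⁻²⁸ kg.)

p = mv = 1.884 × 10⁻²⁸ × 2.39 × 10⁷ = 4.503 × 10⁻²¹ kg·m/s.
λ = h/p = 6.626 × 10⁻³⁴ / 4.503 × 10⁻²¹ = 1.47 × 10⁻¹³ m = 147 fm.

λ = 147 fm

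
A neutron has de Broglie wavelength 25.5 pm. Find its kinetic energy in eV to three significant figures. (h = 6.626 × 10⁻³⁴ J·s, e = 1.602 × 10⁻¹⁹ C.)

KE = 1.26 eV

p = h/λ = 6.626 × 10⁻³⁴ / 2.550 × 10⁻¹¹ = 2.598 × 10⁻²³ kg·m/s.
KE = p²/(2m) = (2.598 × 10⁻²³)² / (2 × 1.675 × 10⁻²⁷) = 2.015 × 10⁻¹⁹ J = 1.26 eV.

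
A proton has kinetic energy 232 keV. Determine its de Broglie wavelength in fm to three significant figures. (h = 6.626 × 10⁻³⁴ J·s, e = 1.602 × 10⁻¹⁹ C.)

KE = 232 keV = 3.717 × 10⁻¹⁴ J.
p = √(2mKE) = √(2 × 1.673 × 10⁻²⁷ × 3.717 × 10⁻¹⁴) = 1.115 × 10⁻²⁰ kg·m/s.
λ = h/p = 6.626 × 10⁻³⁴ / 1.115 × 10⁻²⁰ = 5.94 × 10⁻¹⁴ m = 59.4 fm.

λ = 59.4 fm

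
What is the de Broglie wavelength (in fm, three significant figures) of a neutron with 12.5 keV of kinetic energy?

λ = 256 fm

KE = 12.5 keV = 2.003 × 10⁻¹⁵ J.
p = √(2mKE) = √(2 × 1.675 × 10⁻²⁷ × 2.003 × 10⁻¹⁵) = 2.590 × 10⁻²¹ kg·m/s.
λ = h/p = 6.626 × 10⁻³⁴ / 2.590 × 10⁻²¹ = 2.56 × 10⁻¹³ m = 256 fm.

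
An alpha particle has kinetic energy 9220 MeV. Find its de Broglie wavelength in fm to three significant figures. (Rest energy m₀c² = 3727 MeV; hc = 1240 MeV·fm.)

Total energy E = KE + m₀c² = 9220 + 3727 = 12947 MeV.
(pc)² = E² − (m₀c²)² = (12947)² − (3727)² = 1.537 × 10⁸ MeV², so pc = 1.240 × 10⁴ MeV.
λ = hc/(pc) = 1240 MeV·fm / 1.240 × 10⁴ MeV = 0.100 fm.

λ = 0.100 fm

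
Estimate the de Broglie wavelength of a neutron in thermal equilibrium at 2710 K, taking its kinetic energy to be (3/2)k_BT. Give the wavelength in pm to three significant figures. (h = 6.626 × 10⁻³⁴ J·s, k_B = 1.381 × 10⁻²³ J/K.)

λ = 48.3 pm

KE = (3/2)k_BT = 1.5 × 1.381 × 10⁻²³ × 2710 = 5.614 × 10⁻²⁰ J.
p = √(2mKE) = √(2 × 1.675 × 10⁻²⁷ × 5.614 × 10⁻²⁰) = 1.371 × 10⁻²³ kg·m/s.
λ = h/p = 4.83 × 10⁻¹¹ m = 48.3 pm.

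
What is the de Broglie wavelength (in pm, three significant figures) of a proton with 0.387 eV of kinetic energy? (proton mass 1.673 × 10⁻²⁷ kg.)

λ = 46.0 pm

KE = 0.387 eV = 6.200 × 10⁻²⁰ J.
p = √(2mKE) = √(2 × 1.673 × 10⁻²⁷ × 6.200 × 10⁻²⁰) = 1.440 × 10⁻²³ kg·m/s.
λ = h/p = 6.626 × 10⁻³⁴ / 1.440 × 10⁻²³ = 4.60 × 10⁻¹¹ m = 46.0 pm.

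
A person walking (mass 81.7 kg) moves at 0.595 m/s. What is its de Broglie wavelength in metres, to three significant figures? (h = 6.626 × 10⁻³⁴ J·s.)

p = mv = 81.7 × 0.595 = 4.861 × 10¹ kg·m/s.
λ = h/p = 6.626 × 10⁻³⁴ / 4.861 × 10¹ = 1.36 × 10⁻³⁵ m.

λ = 1.36 × 10⁻³⁵ m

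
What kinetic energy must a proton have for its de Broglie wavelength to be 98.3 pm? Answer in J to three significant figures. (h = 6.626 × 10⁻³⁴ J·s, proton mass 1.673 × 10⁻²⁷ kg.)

p = h/λ = 6.626 × 10⁻³⁴ / 9.830 × 10⁻¹¹ = 6.741 × 10⁻²⁴ kg·m/s.
KE = p²/(2m) = (6.741 × 10⁻²⁴)² / (2 × 1.673 × 10⁻²⁷) = 1.358 × 10⁻²⁰ J = 1.36 × 10⁻²⁰ J.

KE = 1.36 × 10⁻²⁰ J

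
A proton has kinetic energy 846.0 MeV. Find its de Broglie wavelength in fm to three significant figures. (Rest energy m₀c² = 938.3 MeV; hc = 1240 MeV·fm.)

λ = 0.817 fm

Total energy E = KE + m₀c² = 846.0 + 938.3 = 1784.3 MeV.
(pc)² = E² − (m₀c²)² = (1784.3)² − (938.3)² = 2.303 × 10⁶ MeV², so pc = 1518 MeV.
λ = hc/(pc) = 1240 MeV·fm / 1518 MeV = 0.817 fm.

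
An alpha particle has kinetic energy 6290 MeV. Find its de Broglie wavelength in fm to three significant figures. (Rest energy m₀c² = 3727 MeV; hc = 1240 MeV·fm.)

λ = 0.133 fm

Total energy E = KE + m₀c² = 6290 + 3727 = 10017 MeV.
(pc)² = E² − (m₀c²)² = (10017)² − (3727)² = 8.645 × 10⁷ MeV², so pc = 9298 MeV.
λ = hc/(pc) = 1240 MeV·fm / 9298 MeV = 0.133 fm.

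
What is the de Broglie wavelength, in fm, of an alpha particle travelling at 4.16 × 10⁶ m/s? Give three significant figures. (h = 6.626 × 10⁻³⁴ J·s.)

p = mv = 6.645 × 10⁻²⁷ × 4.16 × 10⁶ = 2.764 × 10⁻²⁰ kg·m/s.
λ = h/p = 6.626 × 10⁻³⁴ / 2.764 × 10⁻²⁰ = 2.40 × 10⁻¹⁴ m = 24.0 fm.

λ = 24.0 fm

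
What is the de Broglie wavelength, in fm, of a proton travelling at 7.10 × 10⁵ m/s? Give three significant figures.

p = mv = 1.673 × 10⁻²⁷ × 7.10 × 10⁵ = 1.188 × 10⁻²¹ kg·m/s.
λ = h/p = 6.626 × 10⁻³⁴ / 1.188 × 10⁻²¹ = 5.58 × 10⁻¹³ m = 558 fm.

λ = 558 fm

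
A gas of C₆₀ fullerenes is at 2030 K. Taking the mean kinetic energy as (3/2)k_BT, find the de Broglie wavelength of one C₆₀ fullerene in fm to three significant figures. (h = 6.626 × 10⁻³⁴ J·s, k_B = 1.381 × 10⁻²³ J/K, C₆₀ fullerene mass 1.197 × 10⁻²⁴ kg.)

λ = 2090 fm

KE = (3/2)k_BT = 1.5 × 1.381 × 10⁻²³ × 2030 = 4.205 × 10⁻²⁰ J.
p = √(2mKE) = √(2 × 1.197 × 10⁻²⁴ × 4.205 × 10⁻²⁰) = 3.173 × 10⁻²² kg·m/s.
λ = h/p = 2.09 × 10⁻¹² m = 2090 fm.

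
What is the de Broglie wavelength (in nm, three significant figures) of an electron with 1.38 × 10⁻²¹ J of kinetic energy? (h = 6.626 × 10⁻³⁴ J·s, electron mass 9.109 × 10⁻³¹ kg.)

p = √(2mKE) = √(2 × 9.109 × 10⁻³¹ × 1.380 × 10⁻²¹) = 5.014 × 10⁻²⁶ kg·m/s.
λ = h/p = 6.626 × 10⁻³⁴ / 5.014 × 10⁻²⁶ = 1.32 × 10⁻⁸ m = 13.2 nm.

λ = 13.2 nm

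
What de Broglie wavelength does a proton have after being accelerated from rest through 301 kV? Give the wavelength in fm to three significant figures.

KE = eV = 1.602 × 10⁻¹⁹ × 3.010 × 10⁵ = 4.822 × 10⁻¹⁴ J.
p = √(2mKE) = √(2 × 1.673 × 10⁻²⁷ × 4.822 × 10⁻¹⁴) = 1.270 × 10⁻²⁰ kg·m/s.
λ = h/p = 6.626 × 10⁻³⁴ / 1.270 × 10⁻²⁰ = 5.22 × 10⁻¹⁴ m = 52.2 fm.

λ = 52.2 fm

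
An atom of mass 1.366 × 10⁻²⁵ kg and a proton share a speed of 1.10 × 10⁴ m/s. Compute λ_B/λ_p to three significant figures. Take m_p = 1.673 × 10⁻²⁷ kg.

At fixed v, p = mv so λ = h/(mv) ∝ 1/m.
λ_B/λ_p = m_p/m_B = 1.673 × 10⁻²⁷/1.366 × 10⁻²⁵ = 0.0122.

λ_B/λ_p = 0.0122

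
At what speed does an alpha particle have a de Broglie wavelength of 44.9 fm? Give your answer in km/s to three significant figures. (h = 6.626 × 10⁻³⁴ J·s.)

p = h/λ = 6.626 × 10⁻³⁴ / 4.490 × 10⁻¹⁴ = 1.476 × 10⁻²⁰ kg·m/s.
v = p/m = 1.476 × 10⁻²⁰ / 6.645 × 10⁻²⁷ = 2.22 × 10⁶ m/s = 2220 km/s.

v = 2220 km/s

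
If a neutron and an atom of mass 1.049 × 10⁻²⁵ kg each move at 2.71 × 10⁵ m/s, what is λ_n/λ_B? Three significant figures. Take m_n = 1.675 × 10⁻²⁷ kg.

At fixed v, p = mv so λ = h/(mv) ∝ 1/m.
λ_n/λ_B = m_B/m_n = 1.049 × 10⁻²⁵/1.675 × 10⁻²⁷ = 62.6.

λ_n/λ_B = 62.6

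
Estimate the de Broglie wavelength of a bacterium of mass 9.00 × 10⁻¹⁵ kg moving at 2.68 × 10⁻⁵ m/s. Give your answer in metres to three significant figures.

λ = 2.75 × 10⁻¹⁵ m

p = mv = 9.00 × 10⁻¹⁵ × 2.68 × 10⁻⁵ = 2.412 × 10⁻¹⁹ kg·m/s.
λ = h/p = 6.626 × 10⁻³⁴ / 2.412 × 10⁻¹⁹ = 2.75 × 10⁻¹⁵ m.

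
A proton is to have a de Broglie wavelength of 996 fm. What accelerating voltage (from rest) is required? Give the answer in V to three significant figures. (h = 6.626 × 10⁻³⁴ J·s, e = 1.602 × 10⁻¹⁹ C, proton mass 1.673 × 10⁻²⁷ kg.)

p = h/λ = 6.626 × 10⁻³⁴ / 9.960 × 10⁻¹³ = 6.653 × 10⁻²² kg·m/s.
KE = p²/(2m) = 1.323 × 10⁻¹⁶ J.
V = KE/e = 1.323 × 10⁻¹⁶ / (1.602 × 10⁻¹⁹) = 826 V.

V = 826 V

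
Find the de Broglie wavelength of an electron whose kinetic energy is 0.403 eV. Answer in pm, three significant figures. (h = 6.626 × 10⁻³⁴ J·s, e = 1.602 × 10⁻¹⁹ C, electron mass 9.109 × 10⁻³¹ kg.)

λ = 1930 pm

KE = 0.403 eV = 6.456 × 10⁻²⁰ J.
p = √(2mKE) = √(2 × 9.109 × 10⁻³¹ × 6.456 × 10⁻²⁰) = 3.430 × 10⁻²⁵ kg·m/s.
λ = h/p = 6.626 × 10⁻³⁴ / 3.430 × 10⁻²⁵ = 1.93 × 10⁻⁹ m = 1930 pm.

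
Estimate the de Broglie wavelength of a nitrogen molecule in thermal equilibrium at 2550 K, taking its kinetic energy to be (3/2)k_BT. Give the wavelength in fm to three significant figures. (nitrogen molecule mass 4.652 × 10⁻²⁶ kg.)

KE = (3/2)k_BT = 1.5 × 1.381 × 10⁻²³ × 2550 = 5.282 × 10⁻²⁰ J.
p = √(2mKE) = √(2 × 4.652 × 10⁻²⁶ × 5.282 × 10⁻²⁰) = 7.010 × 10⁻²³ kg·m/s.
λ = h/p = 9.45 × 10⁻¹² m = 9450 fm.

λ = 9450 fm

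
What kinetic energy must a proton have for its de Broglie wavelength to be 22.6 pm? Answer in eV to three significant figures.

p = h/λ = 6.626 × 10⁻³⁴ / 2.260 × 10⁻¹¹ = 2.932 × 10⁻²³ kg·m/s.
KE = p²/(2m) = (2.932 × 10⁻²³)² / (2 × 1.673 × 10⁻²⁷) = 2.569 × 10⁻¹⁹ J = 1.60 eV.

KE = 1.60 eV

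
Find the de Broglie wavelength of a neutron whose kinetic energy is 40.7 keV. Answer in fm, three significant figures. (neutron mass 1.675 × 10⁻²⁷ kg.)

λ = 142 fm

KE = 40.7 keV = 6.520 × 10⁻¹⁵ J.
p = √(2mKE) = √(2 × 1.675 × 10⁻²⁷ × 6.520 × 10⁻¹⁵) = 4.674 × 10⁻²¹ kg·m/s.
λ = h/p = 6.626 × 10⁻³⁴ / 4.674 × 10⁻²¹ = 1.42 × 10⁻¹³ m = 142 fm.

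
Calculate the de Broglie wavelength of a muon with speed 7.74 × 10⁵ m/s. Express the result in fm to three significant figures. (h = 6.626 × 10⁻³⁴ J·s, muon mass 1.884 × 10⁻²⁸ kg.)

p = mv = 1.884 × 10⁻²⁸ × 7.74 × 10⁵ = 1.458 × 10⁻²² kg·m/s.
λ = h/p = 6.626 × 10⁻³⁴ / 1.458 × 10⁻²² = 4.54 × 10⁻¹² m = 4540 fm.

λ = 4540 fm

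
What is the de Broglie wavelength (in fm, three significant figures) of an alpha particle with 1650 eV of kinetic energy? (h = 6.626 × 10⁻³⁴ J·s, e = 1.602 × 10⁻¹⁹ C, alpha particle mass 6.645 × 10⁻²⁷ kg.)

KE = 1650 eV = 2.643 × 10⁻¹⁶ J.
p = √(2mKE) = √(2 × 6.645 × 10⁻²⁷ × 2.643 × 10⁻¹⁶) = 1.874 × 10⁻²¹ kg·m/s.
λ = h/p = 6.626 × 10⁻³⁴ / 1.874 × 10⁻²¹ = 3.54 × 10⁻¹³ m = 354 fm.

λ = 354 fm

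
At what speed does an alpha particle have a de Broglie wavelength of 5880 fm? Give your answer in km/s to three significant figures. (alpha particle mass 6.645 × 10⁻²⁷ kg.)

v = 17.0 km/s

p = h/λ = 6.626 × 10⁻³⁴ / 5.880 × 10⁻¹² = 1.127 × 10⁻²² kg·m/s.
v = p/m = 1.127 × 10⁻²² / 6.645 × 10⁻²⁷ = 1.70 × 10⁴ m/s = 17.0 km/s.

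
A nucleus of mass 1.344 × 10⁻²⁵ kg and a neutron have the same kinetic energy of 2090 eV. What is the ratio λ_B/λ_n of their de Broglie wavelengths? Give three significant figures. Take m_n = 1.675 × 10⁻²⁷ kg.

At fixed KE, p = √(2mKE) so λ = h/p ∝ 1/√m.
λ_B/λ_n = √(m_n/m_B) = √(1.675 × 10⁻²⁷/1.344 × 10⁻²⁵) = √(0.01246) = 0.112.

λ_B/λ_n = 0.112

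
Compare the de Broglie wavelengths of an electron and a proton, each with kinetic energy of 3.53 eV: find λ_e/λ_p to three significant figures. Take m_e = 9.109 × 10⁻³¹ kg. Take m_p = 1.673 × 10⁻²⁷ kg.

λ_e/λ_p = 42.9

At fixed KE, p = √(2mKE) so λ = h/p ∝ 1/√m.
λ_e/λ_p = √(m_p/m_e) = √(1.673 × 10⁻²⁷/9.109 × 10⁻³¹) = √(1837) = 42.9.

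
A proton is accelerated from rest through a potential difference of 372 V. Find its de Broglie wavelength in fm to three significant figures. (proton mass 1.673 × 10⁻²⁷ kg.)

KE = eV = 1.602 × 10⁻¹⁹ × 372.0 = 5.959 × 10⁻¹⁷ J.
p = √(2mKE) = √(2 × 1.673 × 10⁻²⁷ × 5.959 × 10⁻¹⁷) = 4.465 × 10⁻²² kg·m/s.
λ = h/p = 6.626 × 10⁻³⁴ / 4.465 × 10⁻²² = 1.48 × 10⁻¹² m = 1480 fm.

λ = 1480 fm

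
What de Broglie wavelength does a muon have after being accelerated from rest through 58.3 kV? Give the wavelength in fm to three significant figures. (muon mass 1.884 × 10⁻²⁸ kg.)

KE = eV = 1.602 × 10⁻¹⁹ × 5.830 × 10⁴ = 9.340 × 10⁻¹⁵ J.
p = √(2mKE) = √(2 × 1.884 × 10⁻²⁸ × 9.340 × 10⁻¹⁵) = 1.876 × 10⁻²¹ kg·m/s.
λ = h/p = 6.626 × 10⁻³⁴ / 1.876 × 10⁻²¹ = 3.53 × 10⁻¹³ m = 353 fm.

λ = 353 fm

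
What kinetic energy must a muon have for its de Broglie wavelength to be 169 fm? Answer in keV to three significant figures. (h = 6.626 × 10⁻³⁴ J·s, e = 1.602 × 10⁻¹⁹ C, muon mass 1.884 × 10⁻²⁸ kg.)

p = h/λ = 6.626 × 10⁻³⁴ / 1.690 × 10⁻¹³ = 3.921 × 10⁻²¹ kg·m/s.
KE = p²/(2m) = (3.921 × 10⁻²¹)² / (2 × 1.884 × 10⁻²⁸) = 4.080 × 10⁻¹⁴ J = 255 keV.

KE = 255 keV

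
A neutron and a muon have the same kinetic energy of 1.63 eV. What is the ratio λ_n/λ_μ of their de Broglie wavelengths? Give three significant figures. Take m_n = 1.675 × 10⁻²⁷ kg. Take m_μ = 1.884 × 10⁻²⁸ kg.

λ_n/λ_μ = 0.335

At fixed KE, p = √(2mKE) so λ = h/p ∝ 1/√m.
λ_n/λ_μ = √(m_μ/m_n) = √(1.884 × 10⁻²⁸/1.675 × 10⁻²⁷) = √(0.1125) = 0.335.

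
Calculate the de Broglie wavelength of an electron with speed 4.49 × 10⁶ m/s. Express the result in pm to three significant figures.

λ = 162 pm

p = mv = 9.109 × 10⁻³¹ × 4.49 × 10⁶ = 4.090 × 10⁻²⁴ kg·m/s.
λ = h/p = 6.626 × 10⁻³⁴ / 4.090 × 10⁻²⁴ = 1.62 × 10⁻¹⁰ m = 162 pm.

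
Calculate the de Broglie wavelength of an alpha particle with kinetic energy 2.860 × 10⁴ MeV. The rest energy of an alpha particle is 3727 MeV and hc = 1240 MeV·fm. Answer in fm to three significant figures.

Total energy E = KE + m₀c² = 2.860 × 10⁴ + 3727 = 32327 MeV.
(pc)² = E² − (m₀c²)² = (32327)² − (3727)² = 1.031 × 10⁹ MeV², so pc = 3.211 × 10⁴ MeV.
λ = hc/(pc) = 1240 MeV·fm / 3.211 × 10⁴ MeV = 0.0386 fm.

λ = 0.0386 fm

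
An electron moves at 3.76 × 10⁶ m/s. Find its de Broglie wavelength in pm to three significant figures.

p = mv = 9.109 × 10⁻³¹ × 3.76 × 10⁶ = 3.425 × 10⁻²⁴ kg·m/s.
λ = h/p = 6.626 × 10⁻³⁴ / 3.425 × 10⁻²⁴ = 1.93 × 10⁻¹⁰ m = 193 pm.

λ = 193 pm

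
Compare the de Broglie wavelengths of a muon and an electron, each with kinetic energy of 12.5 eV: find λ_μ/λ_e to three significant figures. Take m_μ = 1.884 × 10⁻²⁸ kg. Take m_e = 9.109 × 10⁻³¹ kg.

At fixed KE, p = √(2mKE) so λ = h/p ∝ 1/√m.
λ_μ/λ_e = √(m_e/m_μ) = √(9.109 × 10⁻³¹/1.884 × 10⁻²⁸) = √(4.835 × 10⁻³) = 0.0695.

λ_μ/λ_e = 0.0695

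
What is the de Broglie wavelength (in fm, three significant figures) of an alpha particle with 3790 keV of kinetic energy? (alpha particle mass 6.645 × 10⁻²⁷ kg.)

KE = 3790 keV = 6.072 × 10⁻¹³ J.
p = √(2mKE) = √(2 × 6.645 × 10⁻²⁷ × 6.072 × 10⁻¹³) = 8.983 × 10⁻²⁰ kg·m/s.
λ = h/p = 6.626 × 10⁻³⁴ / 8.983 × 10⁻²⁰ = 7.38 × 10⁻¹⁵ m = 7.38 fm.

λ = 7.38 fm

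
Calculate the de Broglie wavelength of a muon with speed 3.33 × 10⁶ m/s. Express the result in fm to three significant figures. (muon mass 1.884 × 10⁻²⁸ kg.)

p = mv = 1.884 × 10⁻²⁸ × 3.33 × 10⁶ = 6.274 × 10⁻²² kg·m/s.
λ = h/p = 6.626 × 10⁻³⁴ / 6.274 × 10⁻²² = 1.06 × 10⁻¹² m = 1060 fm.

λ = 1060 fm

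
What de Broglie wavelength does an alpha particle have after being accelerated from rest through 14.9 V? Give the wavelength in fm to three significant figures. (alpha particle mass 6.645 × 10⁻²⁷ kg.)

KE = 2eV = 2 × 1.602 × 10⁻¹⁹ × 14.90 = 4.774 × 10⁻¹⁸ J.
p = √(2mKE) = √(2 × 6.645 × 10⁻²⁷ × 4.774 × 10⁻¹⁸) = 2.519 × 10⁻²² kg·m/s.
λ = h/p = 6.626 × 10⁻³⁴ / 2.519 × 10⁻²² = 2.63 × 10⁻¹² m = 2630 fm.

λ = 2630 fm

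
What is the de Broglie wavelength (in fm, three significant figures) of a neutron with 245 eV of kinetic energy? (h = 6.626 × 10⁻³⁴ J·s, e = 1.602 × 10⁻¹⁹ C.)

KE = 245 eV = 3.925 × 10⁻¹⁷ J.
p = √(2mKE) = √(2 × 1.675 × 10⁻²⁷ × 3.925 × 10⁻¹⁷) = 3.626 × 10⁻²² kg·m/s.
λ = h/p = 6.626 × 10⁻³⁴ / 3.626 × 10⁻²² = 1.83 × 10⁻¹² m = 1830 fm.

λ = 1830 fm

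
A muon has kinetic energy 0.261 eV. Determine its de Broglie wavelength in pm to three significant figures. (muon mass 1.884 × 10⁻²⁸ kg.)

KE = 0.261 eV = 4.181 × 10⁻²⁰ J.
p = √(2mKE) = √(2 × 1.884 × 10⁻²⁸ × 4.181 × 10⁻²⁰) = 3.969 × 10⁻²⁴ kg·m/s.
λ = h/p = 6.626 × 10⁻³⁴ / 3.969 × 10⁻²⁴ = 1.67 × 10⁻¹⁰ m = 167 pm.

λ = 167 pm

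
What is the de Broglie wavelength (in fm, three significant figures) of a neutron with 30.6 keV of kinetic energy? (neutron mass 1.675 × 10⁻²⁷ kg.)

λ = 164 fm

KE = 30.6 keV = 4.902 × 10⁻¹⁵ J.
p = √(2mKE) = √(2 × 1.675 × 10⁻²⁷ × 4.902 × 10⁻¹⁵) = 4.052 × 10⁻²¹ kg·m/s.
λ = h/p = 6.626 × 10⁻³⁴ / 4.052 × 10⁻²¹ = 1.64 × 10⁻¹³ m = 164 fm.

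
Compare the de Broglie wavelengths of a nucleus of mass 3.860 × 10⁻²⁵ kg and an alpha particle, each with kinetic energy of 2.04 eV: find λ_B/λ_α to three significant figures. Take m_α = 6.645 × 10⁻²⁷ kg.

λ_B/λ_α = 0.131

At fixed KE, p = √(2mKE) so λ = h/p ∝ 1/√m.
λ_B/λ_α = √(m_α/m_B) = √(6.645 × 10⁻²⁷/3.860 × 10⁻²⁵) = √(0.01722) = 0.131.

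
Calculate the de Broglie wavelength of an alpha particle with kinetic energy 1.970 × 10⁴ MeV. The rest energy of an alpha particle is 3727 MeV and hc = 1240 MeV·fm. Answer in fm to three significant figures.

Total energy E = KE + m₀c² = 1.970 × 10⁴ + 3727 = 23427 MeV.
(pc)² = E² − (m₀c²)² = (23427)² − (3727)² = 5.349 × 10⁸ MeV², so pc = 2.313 × 10⁴ MeV.
λ = hc/(pc) = 1240 MeV·fm / 2.313 × 10⁴ MeV = 0.0536 fm.

λ = 0.0536 fm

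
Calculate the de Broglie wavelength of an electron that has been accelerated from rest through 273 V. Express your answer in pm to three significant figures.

λ = 74.2 pm

KE = eV = 1.602 × 10⁻¹⁹ × 273.0 = 4.373 × 10⁻¹⁷ J.
p = √(2mKE) = √(2 × 9.109 × 10⁻³¹ × 4.373 × 10⁻¹⁷) = 8.926 × 10⁻²⁴ kg·m/s.
λ = h/p = 6.626 × 10⁻³⁴ / 8.926 × 10⁻²⁴ = 7.42 × 10⁻¹¹ m = 74.2 pm.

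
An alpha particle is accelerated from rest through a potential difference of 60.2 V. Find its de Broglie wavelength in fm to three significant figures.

KE = 2eV = 2 × 1.602 × 10⁻¹⁹ × 60.20 = 1.929 × 10⁻¹⁷ J.
p = √(2mKE) = √(2 × 6.645 × 10⁻²⁷ × 1.929 × 10⁻¹⁷) = 5.063 × 10⁻²² kg·m/s.
λ = h/p = 6.626 × 10⁻³⁴ / 5.063 × 10⁻²² = 1.31 × 10⁻¹² m = 1310 fm.

λ = 1310 fm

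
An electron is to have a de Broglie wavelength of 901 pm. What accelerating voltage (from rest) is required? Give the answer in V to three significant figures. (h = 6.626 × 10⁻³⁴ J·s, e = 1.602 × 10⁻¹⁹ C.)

V = 1.85 V

p = h/λ = 6.626 × 10⁻³⁴ / 9.010 × 10⁻¹⁰ = 7.354 × 10⁻²⁵ kg·m/s.
KE = p²/(2m) = 2.969 × 10⁻¹⁹ J.
V = KE/e = 2.969 × 10⁻¹⁹ / (1.602 × 10⁻¹⁹) = 1.85 V.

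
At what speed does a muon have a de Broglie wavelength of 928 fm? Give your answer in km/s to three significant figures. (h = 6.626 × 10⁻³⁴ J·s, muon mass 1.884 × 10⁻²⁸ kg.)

v = 3790 km/s

p = h/λ = 6.626 × 10⁻³⁴ / 9.280 × 10⁻¹³ = 7.140 × 10⁻²² kg·m/s.
v = p/m = 7.140 × 10⁻²² / 1.884 × 10⁻²⁸ = 3.79 × 10⁶ m/s = 3790 km/s.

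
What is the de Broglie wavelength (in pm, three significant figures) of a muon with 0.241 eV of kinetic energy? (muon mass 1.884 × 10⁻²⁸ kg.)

KE = 0.241 eV = 3.861 × 10⁻²⁰ J.
p = √(2mKE) = √(2 × 1.884 × 10⁻²⁸ × 3.861 × 10⁻²⁰) = 3.814 × 10⁻²⁴ kg·m/s.
λ = h/p = 6.626 × 10⁻³⁴ / 3.814 × 10⁻²⁴ = 1.74 × 10⁻¹⁰ m = 174 pm.

λ = 174 pm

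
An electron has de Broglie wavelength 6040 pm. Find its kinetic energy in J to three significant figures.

KE = 6.61 × 10⁻²¹ J

p = h/λ = 6.626 × 10⁻³⁴ / 6.040 × 10⁻⁹ = 1.097 × 10⁻²⁵ kg·m/s.
KE = p²/(2m) = (1.097 × 10⁻²⁵)² / (2 × 9.109 × 10⁻³¹) = 6.606 × 10⁻²¹ J = 6.61 × 10⁻²¹ J.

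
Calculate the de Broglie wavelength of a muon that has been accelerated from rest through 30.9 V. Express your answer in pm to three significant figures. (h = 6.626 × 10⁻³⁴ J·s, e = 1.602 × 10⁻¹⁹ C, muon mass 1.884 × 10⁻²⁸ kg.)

λ = 15.3 pm

KE = eV = 1.602 × 10⁻¹⁹ × 30.90 = 4.950 × 10⁻¹⁸ J.
p = √(2mKE) = √(2 × 1.884 × 10⁻²⁸ × 4.950 × 10⁻¹⁸) = 4.319 × 10⁻²³ kg·m/s.
λ = h/p = 6.626 × 10⁻³⁴ / 4.319 × 10⁻²³ = 1.53 × 10⁻¹¹ m = 15.3 pm.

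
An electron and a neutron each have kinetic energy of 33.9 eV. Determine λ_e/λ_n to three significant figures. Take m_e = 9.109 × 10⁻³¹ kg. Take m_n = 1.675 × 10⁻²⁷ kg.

At fixed KE, p = √(2mKE) so λ = h/p ∝ 1/√m.
λ_e/λ_n = √(m_n/m_e) = √(1.675 × 10⁻²⁷/9.109 × 10⁻³¹) = √(1839) = 42.9.

λ_e/λ_n = 42.9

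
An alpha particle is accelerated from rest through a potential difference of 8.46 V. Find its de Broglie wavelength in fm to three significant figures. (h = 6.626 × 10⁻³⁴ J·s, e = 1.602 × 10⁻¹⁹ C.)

λ = 3490 fm

KE = 2eV = 2 × 1.602 × 10⁻¹⁹ × 8.460 = 2.711 × 10⁻¹⁸ J.
p = √(2mKE) = √(2 × 6.645 × 10⁻²⁷ × 2.711 × 10⁻¹⁸) = 1.898 × 10⁻²² kg·m/s.
λ = h/p = 6.626 × 10⁻³⁴ / 1.898 × 10⁻²² = 3.49 × 10⁻¹² m = 3490 fm.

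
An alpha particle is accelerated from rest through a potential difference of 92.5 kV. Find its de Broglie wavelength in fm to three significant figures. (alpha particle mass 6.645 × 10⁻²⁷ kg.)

KE = 2eV = 2 × 1.602 × 10⁻¹⁹ × 9.250 × 10⁴ = 2.964 × 10⁻¹⁴ J.
p = √(2mKE) = √(2 × 6.645 × 10⁻²⁷ × 2.964 × 10⁻¹⁴) = 1.985 × 10⁻²⁰ kg·m/s.
λ = h/p = 6.626 × 10⁻³⁴ / 1.985 × 10⁻²⁰ = 3.34 × 10⁻¹⁴ m = 33.4 fm.

λ = 33.4 fm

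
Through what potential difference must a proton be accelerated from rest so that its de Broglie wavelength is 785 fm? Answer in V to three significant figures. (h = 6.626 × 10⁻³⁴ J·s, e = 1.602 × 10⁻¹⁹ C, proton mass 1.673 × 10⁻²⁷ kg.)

V = 1330 V

p = h/λ = 6.626 × 10⁻³⁴ / 7.850 × 10⁻¹³ = 8.441 × 10⁻²² kg·m/s.
KE = p²/(2m) = 2.129 × 10⁻¹⁶ J.
V = KE/e = 2.129 × 10⁻¹⁶ / (1.602 × 10⁻¹⁹) = 1330 V.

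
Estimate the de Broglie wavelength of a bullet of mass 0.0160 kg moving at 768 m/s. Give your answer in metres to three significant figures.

p = mv = 0.0160 × 768 = 1.229 × 10¹ kg·m/s.
λ = h/p = 6.626 × 10⁻³⁴ / 1.229 × 10¹ = 5.39 × 10⁻³⁵ m.

λ = 5.39 × 10⁻³⁵ m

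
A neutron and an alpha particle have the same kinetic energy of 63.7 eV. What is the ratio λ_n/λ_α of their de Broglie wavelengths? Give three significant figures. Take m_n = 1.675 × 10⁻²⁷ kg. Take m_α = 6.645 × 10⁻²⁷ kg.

At fixed KE, p = √(2mKE) so λ = h/p ∝ 1/√m.
λ_n/λ_α = √(m_α/m_n) = √(6.645 × 10⁻²⁷/1.675 × 10⁻²⁷) = √(3.967) = 1.99.

λ_n/λ_α = 1.99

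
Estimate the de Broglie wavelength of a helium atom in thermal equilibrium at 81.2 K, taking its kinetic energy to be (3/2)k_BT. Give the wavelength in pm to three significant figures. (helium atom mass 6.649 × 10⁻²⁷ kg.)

λ = 140 pm

KE = (3/2)k_BT = 1.5 × 1.381 × 10⁻²³ × 81.2 = 1.682 × 10⁻²¹ J.
p = √(2mKE) = √(2 × 6.649 × 10⁻²⁷ × 1.682 × 10⁻²¹) = 4.729 × 10⁻²⁴ kg·m/s.
λ = h/p = 1.40 × 10⁻¹⁰ m = 140 pm.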